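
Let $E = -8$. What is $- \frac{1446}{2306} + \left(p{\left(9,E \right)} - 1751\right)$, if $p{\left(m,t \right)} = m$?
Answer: $- \frac{2009249}{1153} \approx -1742.6$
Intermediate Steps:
$- \frac{1446}{2306} + \left(p{\left(9,E \right)} - 1751\right) = - \frac{1446}{2306} + \left(9 - 1751\right) = \left(-1446\right) \frac{1}{2306} - 1742 = - \frac{723}{1153} - 1742 = - \frac{2009249}{1153}$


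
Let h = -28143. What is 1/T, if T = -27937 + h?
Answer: -1/56080 ≈ -1.7832e-5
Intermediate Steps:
T = -56080 (T = -27937 - 28143 = -56080)
1/T = 1/(-56080) = -1/56080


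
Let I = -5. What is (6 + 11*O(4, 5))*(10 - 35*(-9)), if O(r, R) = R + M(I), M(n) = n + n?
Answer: -15925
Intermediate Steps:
M(n) = 2*n
O(r, R) = -10 + R (O(r, R) = R + 2*(-5) = R - 10 = -10 + R)
(6 + 11*O(4, 5))*(10 - 35*(-9)) = (6 + 11*(-10 + 5))*(10 - 35*(-9)) = (6 + 11*(-5))*(10 + 315) = (6 - 55)*325 = -49*325 = -15925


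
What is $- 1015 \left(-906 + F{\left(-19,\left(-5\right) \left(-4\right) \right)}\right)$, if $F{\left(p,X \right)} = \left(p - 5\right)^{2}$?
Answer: $334950$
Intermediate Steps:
$F{\left(p,X \right)} = \left(-5 + p\right)^{2}$
$- 1015 \left(-906 + F{\left(-19,\left(-5\right) \left(-4\right) \right)}\right) = - 1015 \left(-906 + \left(-5 - 19\right)^{2}\right) = - 1015 \left(-906 + \left(-24\right)^{2}\right) = - 1015 \left(-906 + 576\right) = \left(-1015\right) \left(-330\right) = 334950$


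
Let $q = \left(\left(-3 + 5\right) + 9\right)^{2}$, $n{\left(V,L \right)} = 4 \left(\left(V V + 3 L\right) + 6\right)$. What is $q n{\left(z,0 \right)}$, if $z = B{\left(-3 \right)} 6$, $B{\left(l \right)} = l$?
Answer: $159720$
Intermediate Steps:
$z = -18$ ($z = \left(-3\right) 6 = -18$)
$n{\left(V,L \right)} = 24 + 4 V^{2} + 12 L$ ($n{\left(V,L \right)} = 4 \left(\left(V^{2} + 3 L\right) + 6\right) = 4 \left(6 + V^{2} + 3 L\right) = 24 + 4 V^{2} + 12 L$)
$q = 121$ ($q = \left(2 + 9\right)^{2} = 11^{2} = 121$)
$q n{\left(z,0 \right)} = 121 \left(24 + 4 \left(-18\right)^{2} + 12 \cdot 0\right) = 121 \left(24 + 4 \cdot 324 + 0\right) = 121 \left(24 + 1296 + 0\right) = 121 \cdot 1320 = 159720$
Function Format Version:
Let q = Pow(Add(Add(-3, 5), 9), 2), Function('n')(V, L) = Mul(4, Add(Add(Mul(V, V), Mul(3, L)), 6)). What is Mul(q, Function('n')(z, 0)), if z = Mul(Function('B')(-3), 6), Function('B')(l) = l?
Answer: 159720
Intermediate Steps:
z = -18 (z = Mul(-3, 6) = -18)
Function('n')(V, L) = Add(24, Mul(4, Pow(V, 2)), Mul(12, L)) (Function('n')(V, L) = Mul(4, Add(Add(Pow(V, 2), Mul(3, L)), 6)) = Mul(4, Add(6, Pow(V, 2), Mul(3, L))) = Add(24, Mul(4, Pow(V, 2)), Mul(12, L)))
q = 121 (q = Pow(Add(2, 9), 2) = Pow(11, 2) = 121)
Mul(q, Function('n')(z, 0)) = Mul(121, Add(24, Mul(4, Pow(-18, 2)), Mul(12, 0))) = Mul(121, Add(24, Mul(4, 324), 0)) = Mul(121, Add(24, 1296, 0)) = Mul(121, 1320) = 159720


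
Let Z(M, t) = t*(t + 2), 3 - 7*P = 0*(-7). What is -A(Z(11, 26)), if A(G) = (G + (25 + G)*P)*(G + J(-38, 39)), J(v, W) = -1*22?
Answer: -5192630/7 ≈ -7.4180e+5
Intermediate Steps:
P = 3/7 (P = 3/7 - 0*(-7) = 3/7 - ⅐*0 = 3/7 + 0 = 3/7 ≈ 0.42857)
J(v, W) = -22
Z(M, t) = t*(2 + t)
A(G) = (-22 + G)*(75/7 + 10*G/7) (A(G) = (G + (25 + G)*(3/7))*(G - 22) = (G + (75/7 + 3*G/7))*(-22 + G) = (75/7 + 10*G/7)*(-22 + G) = (-22 + G)*(75/7 + 10*G/7))
-A(Z(11, 26)) = -(-1650/7 - 3770*(2 + 26)/7 + 10*(26*(2 + 26))²/7) = -(-1650/7 - 3770*28/7 + 10*(26*28)²/7) = -(-1650/7 - 145/7*728 + (10/7)*728²) = -(-1650/7 - 15080 + (10/7)*529984) = -(-1650/7 - 15080 + 757120) = -1*5192630/7 = -5192630/7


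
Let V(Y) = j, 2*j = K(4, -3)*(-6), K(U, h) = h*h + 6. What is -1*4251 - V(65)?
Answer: -4206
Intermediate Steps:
K(U, h) = 6 + h**2 (K(U, h) = h**2 + 6 = 6 + h**2)
j = -45 (j = ((6 + (-3)**2)*(-6))/2 = ((6 + 9)*(-6))/2 = (15*(-6))/2 = (1/2)*(-90) = -45)
V(Y) = -45
-1*4251 - V(65) = -1*4251 - 1*(-45) = -4251 + 45 = -4206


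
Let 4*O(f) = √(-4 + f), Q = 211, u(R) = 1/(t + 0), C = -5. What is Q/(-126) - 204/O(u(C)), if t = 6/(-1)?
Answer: -211/126 + 816*I*√6/5 ≈ -1.6746 + 399.76*I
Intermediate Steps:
t = -6 (t = 6*(-1) = -6)
u(R) = -⅙ (u(R) = 1/(-6 + 0) = 1/(-6) = -⅙)
O(f) = √(-4 + f)/4
Q/(-126) - 204/O(u(C)) = 211/(-126) - 204*4/√(-4 - ⅙) = 211*(-1/126) - 204*(-4*I*√6/5) = -211/126 - 204*(-4*I*√6/5) = -211/126 - (-816)*I*√6/5 = -211/126 + 816*I*√6/5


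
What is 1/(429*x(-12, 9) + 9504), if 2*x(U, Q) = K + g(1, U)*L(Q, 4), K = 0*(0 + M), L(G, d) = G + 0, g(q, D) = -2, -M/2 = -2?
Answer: 1/5643 ≈ 0.00017721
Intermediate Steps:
M = 4 (M = -2*(-2) = 4)
L(G, d) = G
K = 0 (K = 0*(0 + 4) = 0*4 = 0)
x(U, Q) = -Q (x(U, Q) = (0 - 2*Q)/2 = (-2*Q)/2 = -Q)
1/(429*x(-12, 9) + 9504) = 1/(429*(-1*9) + 9504) = 1/(429*(-9) + 9504) = 1/(-3861 + 9504) = 1/5643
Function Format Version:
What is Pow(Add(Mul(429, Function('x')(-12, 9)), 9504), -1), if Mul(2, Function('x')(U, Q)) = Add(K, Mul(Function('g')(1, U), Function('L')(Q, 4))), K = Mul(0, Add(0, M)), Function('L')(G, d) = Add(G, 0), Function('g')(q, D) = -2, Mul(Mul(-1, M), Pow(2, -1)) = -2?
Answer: Rational(1, 5643) ≈ 0.00017721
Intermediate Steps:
M = 4 (M = Mul(-2, -2) = 4)
Function('L')(G, d) = G
K = 0 (K = Mul(0, Add(0, 4)) = Mul(0, 4) = 0)
Function('x')(U, Q) = Mul(-1, Q) (Function('x')(U, Q) = Mul(Rational(1, 2), Add(0, Mul(-2, Q))) = Mul(Rational(1, 2), Mul(-2, Q)) = Mul(-1, Q))
Pow(Add(Mul(429, Function('x')(-12, 9)), 9504), -1) = Pow(Add(Mul(429, Mul(-1, 9)), 9504), -1) = Pow(Add(Mul(429, -9), 9504), -1) = Pow(Add(-3861, 9504), -1) = Pow(5643, -1) = Rational(1, 5643)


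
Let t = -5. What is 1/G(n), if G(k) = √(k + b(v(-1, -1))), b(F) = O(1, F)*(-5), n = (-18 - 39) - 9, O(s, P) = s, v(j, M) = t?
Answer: -I*√71/71 ≈ -0.11868*I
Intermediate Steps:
v(j, M) = -5
n = -66 (n = -57 - 9 = -66)
b(F) = -5 (b(F) = 1*(-5) = -5)
G(k) = √(-5 + k) (G(k) = √(k - 5) = √(-5 + k))
1/G(n) = 1/(√(-5 - 66)) = 1/(√(-71)) = 1/(I*√71) = -I*√71/71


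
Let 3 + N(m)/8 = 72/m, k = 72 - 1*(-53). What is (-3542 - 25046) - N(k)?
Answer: -3571076/125 ≈ -28569.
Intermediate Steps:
k = 125 (k = 72 + 53 = 125)
N(m) = -24 + 576/m (N(m) = -24 + 8*(72/m) = -24 + 576/m)
(-3542 - 25046) - N(k) = (-3542 - 25046) - (-24 + 576/125) = -28588 - (-24 + 576*(1/125)) = -28588 - (-24 + 576/125) = -28588 - 1*(-2424/125) = -28588 + 2424/125 = -3571076/125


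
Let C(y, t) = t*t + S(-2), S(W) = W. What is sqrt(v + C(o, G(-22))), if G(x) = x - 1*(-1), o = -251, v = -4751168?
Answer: I*sqrt(4750729) ≈ 2179.6*I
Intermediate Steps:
G(x) = 1 + x (G(x) = x + 1 = 1 + x)
C(y, t) = -2 + t**2 (C(y, t) = t*t - 2 = t**2 - 2 = -2 + t**2)
sqrt(v + C(o, G(-22))) = sqrt(-4751168 + (-2 + (1 - 22)**2)) = sqrt(-4751168 + (-2 + (-21)**2)) = sqrt(-4751168 + (-2 + 441)) = sqrt(-4751168 + 439) = sqrt(-4750729) = I*sqrt(4750729)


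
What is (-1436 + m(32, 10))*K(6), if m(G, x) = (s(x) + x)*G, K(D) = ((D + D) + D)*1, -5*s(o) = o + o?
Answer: -22392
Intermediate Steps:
s(o) = -2*o/5 (s(o) = -(o + o)/5 = -2*o/5)
K(D) = 3*D (K(D) = (2*D + D)*1 = (3*D)*1 = 3*D)
m(G, x) = 3*G*x/5 (m(G, x) = (-2*x/5 + x)*G = (3*x/5)*G = 3*G*x/5)
(-1436 + m(32, 10))*K(6) = (-1436 + (3/5)*32*10)*(3*6) = (-1436 + 192)*18 = -1244*18 = -22392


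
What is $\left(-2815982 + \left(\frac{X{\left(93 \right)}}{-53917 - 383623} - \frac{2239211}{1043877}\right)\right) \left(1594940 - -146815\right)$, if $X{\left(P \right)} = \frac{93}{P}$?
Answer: $- \frac{149345830869215477122109}{30449196172} \approx -4.9048 \cdot 10^{12}$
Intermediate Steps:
$\left(-2815982 + \left(\frac{X{\left(93 \right)}}{-53917 - 383623} - \frac{2239211}{1043877}\right)\right) \left(1594940 - -146815\right) = \left(-2815982 - \left(\frac{2239211}{1043877} - \frac{93 \cdot \frac{1}{93}}{-53917 - 383623}\right)\right) \left(1594940 - -146815\right) = \left(-2815982 - \left(\frac{2239211}{1043877} - \frac{93 \cdot \frac{1}{93}}{-437540}\right)\right) \left(1594940 + 146815\right) = \left(-2815982 + \left(1 \left(- \frac{1}{437540}\right) - \frac{2239211}{1043877}\right)\right) 1741755 = \left(-2815982 - \frac{979745424817}{456737942580}\right) 1741755 = \left(- \frac{1286166804767738377}{456737942580}\right) 1741755 = - \frac{149345830869215477122109}{30449196172}$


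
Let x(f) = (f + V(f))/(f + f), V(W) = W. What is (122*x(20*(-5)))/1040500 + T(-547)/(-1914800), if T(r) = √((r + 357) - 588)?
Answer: 61/520250 - I*√778/1914800 ≈ 0.00011725 - 1.4567e-5*I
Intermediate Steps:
T(r) = √(-231 + r) (T(r) = √((357 + r) - 588) = √(-231 + r))
x(f) = 1 (x(f) = (f + f)/(f + f) = (2*f)/((2*f)) = (2*f)*(1/(2*f)) = 1)
(122*x(20*(-5)))/1040500 + T(-547)/(-1914800) = (122*1)/1040500 + √(-231 - 547)/(-1914800) = 122*(1/1040500) + √(-778)*(-1/1914800) = 61/520250 + (I*√778)*(-1/1914800) = 61/520250 - I*√778/1914800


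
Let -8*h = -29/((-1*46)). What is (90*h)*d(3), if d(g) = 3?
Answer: -3915/184 ≈ -21.277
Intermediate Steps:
h = -29/368 (h = -(-29)/(8*((-1*46))) = -(-29)/(8*(-46)) = -(-29)*(-1)/(8*46) = -⅛*29/46 = -29/368 ≈ -0.078804)
(90*h)*d(3) = (90*(-29/368))*3 = -1305/184*3 = -3915/184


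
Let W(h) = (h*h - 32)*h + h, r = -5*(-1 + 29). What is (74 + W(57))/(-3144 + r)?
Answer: -45875/821 ≈ -55.877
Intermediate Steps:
r = -140 (r = -5*28 = -140)
W(h) = h + h*(-32 + h**2) (W(h) = (h**2 - 32)*h + h = (-32 + h**2)*h + h = h*(-32 + h**2) + h = h + h*(-32 + h**2))
(74 + W(57))/(-3144 + r) = (74 + 57*(-31 + 57**2))/(-3144 - 140) = (74 + 57*(-31 + 3249))/(-3284) = (74 + 57*3218)*(-1/3284) = (74 + 183426)*(-1/3284) = 183500*(-1/3284) = -45875/821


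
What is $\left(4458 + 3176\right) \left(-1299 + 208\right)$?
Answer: $-8328694$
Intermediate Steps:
$\left(4458 + 3176\right) \left(-1299 + 208\right) = 7634 \left(-1091\right) = -8328694$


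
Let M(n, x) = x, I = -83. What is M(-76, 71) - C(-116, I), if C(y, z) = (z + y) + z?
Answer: 353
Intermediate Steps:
C(y, z) = y + 2*z (C(y, z) = (y + z) + z = y + 2*z)
M(-76, 71) - C(-116, I) = 71 - (-116 + 2*(-83)) = 71 - (-116 - 166) = 71 - 1*(-282) = 71 + 282 = 353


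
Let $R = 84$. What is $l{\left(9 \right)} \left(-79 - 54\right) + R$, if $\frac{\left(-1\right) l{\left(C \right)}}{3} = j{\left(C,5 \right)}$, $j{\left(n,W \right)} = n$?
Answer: $3675$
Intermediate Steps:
$l{\left(C \right)} = - 3 C$
$l{\left(9 \right)} \left(-79 - 54\right) + R = \left(-3\right) 9 \left(-79 - 54\right) + 84 = - 27 \left(-79 - 54\right) + 84 = \left(-27\right) \left(-133\right) + 84 = 3591 + 84 = 3675$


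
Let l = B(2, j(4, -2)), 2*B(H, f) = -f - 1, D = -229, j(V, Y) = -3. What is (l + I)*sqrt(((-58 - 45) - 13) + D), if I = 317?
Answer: 318*I*sqrt(345) ≈ 5906.6*I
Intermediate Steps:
B(H, f) = -1/2 - f/2 (B(H, f) = (-f - 1)/2 = (-1 - f)/2 = -1/2 - f/2)
l = 1 (l = -1/2 - 1/2*(-3) = -1/2 + 3/2 = 1)
(l + I)*sqrt(((-58 - 45) - 13) + D) = (1 + 317)*sqrt(((-58 - 45) - 13) - 229) = 318*sqrt((-103 - 13) - 229) = 318*sqrt(-116 - 229) = 318*sqrt(-345) = 318*(I*sqrt(345)) = 318*I*sqrt(345)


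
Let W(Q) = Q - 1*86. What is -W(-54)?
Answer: 140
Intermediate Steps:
W(Q) = -86 + Q (W(Q) = Q - 86 = -86 + Q)
-W(-54) = -(-86 - 54) = -1*(-140) = 140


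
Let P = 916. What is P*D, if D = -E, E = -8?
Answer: 7328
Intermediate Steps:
D = 8 (D = -1*(-8) = 8)
P*D = 916*8 = 7328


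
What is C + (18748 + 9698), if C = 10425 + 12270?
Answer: 51141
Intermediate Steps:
C = 22695
C + (18748 + 9698) = 22695 + (18748 + 9698) = 22695 + 28446 = 51141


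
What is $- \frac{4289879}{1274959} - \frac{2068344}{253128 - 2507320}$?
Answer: $- \frac{879144640609}{359250297266} \approx -2.4472$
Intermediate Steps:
$- \frac{4289879}{1274959} - \frac{2068344}{253128 - 2507320} = \left(-4289879\right) \frac{1}{1274959} - \frac{2068344}{-2254192} = - \frac{4289879}{1274959} - - \frac{258543}{281774} = - \frac{4289879}{1274959} + \frac{258543}{281774} = - \frac{879144640609}{359250297266}$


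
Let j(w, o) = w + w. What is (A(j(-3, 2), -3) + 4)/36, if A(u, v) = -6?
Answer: -1/18 ≈ -0.055556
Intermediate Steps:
j(w, o) = 2*w
(A(j(-3, 2), -3) + 4)/36 = (-6 + 4)/36 = (1/36)*(-2) = -1/18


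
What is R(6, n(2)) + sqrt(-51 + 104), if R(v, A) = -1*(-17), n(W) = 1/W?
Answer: 17 + sqrt(53) ≈ 24.280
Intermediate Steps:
R(v, A) = 17
R(6, n(2)) + sqrt(-51 + 104) = 17 + sqrt(-51 + 104) = 17 + sqrt(53)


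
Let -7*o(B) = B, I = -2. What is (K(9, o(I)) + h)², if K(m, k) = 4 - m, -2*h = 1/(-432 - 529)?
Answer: 92332881/3694084 ≈ 24.995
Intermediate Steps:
o(B) = -B/7
h = 1/1922 (h = -1/(2*(-432 - 529)) = -½/(-961) = -½*(-1/961) = 1/1922 ≈ 0.00052029)
(K(9, o(I)) + h)² = ((4 - 1*9) + 1/1922)² = ((4 - 9) + 1/1922)² = (-5 + 1/1922)² = (-9609/1922)² = 92332881/3694084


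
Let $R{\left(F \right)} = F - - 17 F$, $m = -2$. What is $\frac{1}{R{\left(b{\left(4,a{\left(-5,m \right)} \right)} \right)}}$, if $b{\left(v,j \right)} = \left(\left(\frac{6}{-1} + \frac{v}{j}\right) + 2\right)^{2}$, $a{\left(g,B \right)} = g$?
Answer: $\frac{25}{10368} \approx 0.0024113$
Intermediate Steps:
$b{\left(v,j \right)} = \left(-4 + \frac{v}{j}\right)^{2}$ ($b{\left(v,j \right)} = \left(\left(6 \left(-1\right) + \frac{v}{j}\right) + 2\right)^{2} = \left(\left(-6 + \frac{v}{j}\right) + 2\right)^{2} = \left(-4 + \frac{v}{j}\right)^{2}$)
$R{\left(F \right)} = 18 F$ ($R{\left(F \right)} = F + 17 F = 18 F$)
$\frac{1}{R{\left(b{\left(4,a{\left(-5,m \right)} \right)} \right)}} = \frac{1}{18 \frac{\left(\left(-1\right) 4 + 4 \left(-5\right)\right)^{2}}{25}} = \frac{1}{18 \frac{\left(-4 - 20\right)^{2}}{25}} = \frac{1}{18 \frac{\left(-24\right)^{2}}{25}} = \frac{1}{18 \cdot \frac{1}{25} \cdot 576} = \frac{1}{18 \cdot \frac{576}{25}} = \frac{1}{\frac{10368}{25}} = \frac{25}{10368}$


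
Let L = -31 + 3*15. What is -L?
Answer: -14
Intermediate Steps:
L = 14 (L = -31 + 45 = 14)
-L = -1*14 = -14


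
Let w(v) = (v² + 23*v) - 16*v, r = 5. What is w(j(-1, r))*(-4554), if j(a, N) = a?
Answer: 27324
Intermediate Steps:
w(v) = v² + 7*v
w(j(-1, r))*(-4554) = -(7 - 1)*(-4554) = -1*6*(-4554) = -6*(-4554) = 27324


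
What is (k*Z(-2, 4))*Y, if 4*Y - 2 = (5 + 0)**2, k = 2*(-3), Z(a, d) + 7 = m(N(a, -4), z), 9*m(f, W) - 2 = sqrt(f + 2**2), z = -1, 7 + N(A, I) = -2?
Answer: 549/2 - 9*I*sqrt(5)/2 ≈ 274.5 - 10.062*I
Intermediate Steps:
N(A, I) = -9 (N(A, I) = -7 - 2 = -9)
m(f, W) = 2/9 + sqrt(4 + f)/9 (m(f, W) = 2/9 + sqrt(f + 2**2)/9 = 2/9 + sqrt(f + 4)/9 = 2/9 + sqrt(4 + f)/9)
Z(a, d) = -61/9 + I*sqrt(5)/9 (Z(a, d) = -7 + (2/9 + sqrt(4 - 9)/9) = -7 + (2/9 + sqrt(-5)/9) = -7 + (2/9 + (I*sqrt(5))/9) = -7 + (2/9 + I*sqrt(5)/9) = -61/9 + I*sqrt(5)/9)
k = -6
Y = 27/4 (Y = 1/2 + (5 + 0)**2/4 = 1/2 + (1/4)*5**2 = 1/2 + (1/4)*25 = 1/2 + 25/4 = 27/4 ≈ 6.7500)
(k*Z(-2, 4))*Y = -6*(-61/9 + I*sqrt(5)/9)*(27/4) = (122/3 - 2*I*sqrt(5)/3)*(27/4) = 549/2 - 9*I*sqrt(5)/2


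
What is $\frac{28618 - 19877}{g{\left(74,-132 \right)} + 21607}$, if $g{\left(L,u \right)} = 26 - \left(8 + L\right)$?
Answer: $\frac{8741}{21551} \approx 0.4056$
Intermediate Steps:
$g{\left(L,u \right)} = 18 - L$ ($g{\left(L,u \right)} = 26 - \left(8 + L\right) = 18 - L$)
$\frac{28618 - 19877}{g{\left(74,-132 \right)} + 21607} = \frac{28618 - 19877}{\left(18 - 74\right) + 21607} = \frac{8741}{\left(18 - 74\right) + 21607} = \frac{8741}{-56 + 21607} = \frac{8741}{21551}$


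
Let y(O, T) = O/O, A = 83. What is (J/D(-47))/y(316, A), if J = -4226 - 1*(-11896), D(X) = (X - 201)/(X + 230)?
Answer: -701805/124 ≈ -5659.7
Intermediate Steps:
y(O, T) = 1
D(X) = (-201 + X)/(230 + X)
J = 7670 (J = -4226 + 11896 = 7670)
(J/D(-47))/y(316, A) = (7670/(((-201 - 47)/(230 - 47))))/1 = (7670/((-248/183)))*1 = (7670/(((1/183)*(-248))))*1 = (7670/(-248/183))*1 = (7670*(-183/248))*1 = -701805/124*1 = -701805/124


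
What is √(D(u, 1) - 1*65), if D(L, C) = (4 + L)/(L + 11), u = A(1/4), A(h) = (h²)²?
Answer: 8*I*√890485/939 ≈ 8.0397*I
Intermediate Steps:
A(h) = h⁴
u = 1/256 (u = (1/4)⁴ = (¼)⁴ = 1/256 ≈ 0.0039063)
D(L, C) = (4 + L)/(11 + L)
√(D(u, 1) - 1*65) = √((4 + 1/256)/(11 + 1/256) - 1*65) = √((1025/256)/(2817/256) - 65) = √((256/2817)*(1025/256) - 65) = √(1025/2817 - 65) = √(-182080/2817) = 8*I*√890485/939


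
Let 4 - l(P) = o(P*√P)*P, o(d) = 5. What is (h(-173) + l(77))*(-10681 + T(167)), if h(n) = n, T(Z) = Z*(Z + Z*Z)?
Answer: -2589767734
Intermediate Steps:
l(P) = 4 - 5*P
T(Z) = Z*(Z + Z²)
(h(-173) + l(77))*(-10681 + T(167)) = (-173 + (4 - 5*77))*(-10681 + 167²*(1 + 167)) = (-173 + (4 - 385))*(-10681 + 27889*168) = (-173 - 381)*(-10681 + 4685352) = -554*4674671 = -2589767734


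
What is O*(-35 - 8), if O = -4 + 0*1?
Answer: 172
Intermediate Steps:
O = -4 (O = -4 + 0 = -4)
O*(-35 - 8) = -4*(-35 - 8) = -4*(-43) = 172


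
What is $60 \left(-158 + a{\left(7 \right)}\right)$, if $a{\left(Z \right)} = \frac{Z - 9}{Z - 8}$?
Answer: $-9360$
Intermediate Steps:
$a{\left(Z \right)} = \frac{-9 + Z}{-8 + Z}$
$60 \left(-158 + a{\left(7 \right)}\right) = 60 \left(-158 + \frac{-9 + 7}{-8 + 7}\right) = 60 \left(-158 + \frac{1}{-1} \left(-2\right)\right) = 60 \left(-158 - -2\right) = 60 \left(-158 + 2\right) = 60 \left(-156\right) = -9360$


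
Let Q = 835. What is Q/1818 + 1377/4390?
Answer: 1542259/1995255 ≈ 0.77296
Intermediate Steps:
Q/1818 + 1377/4390 = 835/1818 + 1377/4390 = 1542259/1995255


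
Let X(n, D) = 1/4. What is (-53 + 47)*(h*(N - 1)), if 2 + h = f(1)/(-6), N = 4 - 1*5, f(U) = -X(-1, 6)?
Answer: -47/2 ≈ -23.500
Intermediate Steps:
X(n, D) = 1/4
f(U) = -1/4 (f(U) = -1*1/4 = -1/4)
N = -1 (N = 4 - 5 = -1)
h = -47/24 (h = -2 - 1/4/(-6) = -2 - 1/4*(-1/6) = -2 + 1/24 = -47/24 ≈ -1.9583)
(-53 + 47)*(h*(N - 1)) = (-53 + 47)*(-47*(-1 - 1)/24) = -(-47)*(-2)/4 = -6*47/12 = -47/2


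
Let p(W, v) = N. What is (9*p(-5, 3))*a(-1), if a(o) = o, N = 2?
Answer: -18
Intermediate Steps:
p(W, v) = 2
(9*p(-5, 3))*a(-1) = (9*2)*(-1) = 18*(-1) = -18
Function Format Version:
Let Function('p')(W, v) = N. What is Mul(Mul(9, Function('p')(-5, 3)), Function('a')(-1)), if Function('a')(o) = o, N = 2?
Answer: -18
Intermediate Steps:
Function('p')(W, v) = 2
Mul(Mul(9, Function('p')(-5, 3)), Function('a')(-1)) = Mul(Mul(9, 2), -1) = Mul(18, -1) = -18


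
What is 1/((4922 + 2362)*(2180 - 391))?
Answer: 1/13031076 ≈ 7.6740e-8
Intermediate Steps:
1/((4922 + 2362)*(2180 - 391)) = 1/(7284*1789) = 1/13031076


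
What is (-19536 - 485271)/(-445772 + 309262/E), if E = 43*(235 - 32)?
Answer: 1468820101/1296944842 ≈ 1.1325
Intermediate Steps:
E = 8729 (E = 43*203 = 8729)
(-19536 - 485271)/(-445772 + 309262/E) = (-19536 - 485271)/(-445772 + 309262/8729) = -504807/(-445772 + 309262*(1/8729)) = -504807/(-445772 + 309262/8729) = -504807/(-3890834526/8729) = -504807*(-8729/3890834526) = 1468820101/1296944842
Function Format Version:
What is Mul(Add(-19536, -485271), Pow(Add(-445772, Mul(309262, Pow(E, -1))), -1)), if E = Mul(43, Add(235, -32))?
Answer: Rational(1468820101, 1296944842) ≈ 1.1325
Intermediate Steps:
E = 8729 (E = Mul(43, 203) = 8729)
Mul(Add(-19536, -485271), Pow(Add(-445772, Mul(309262, Pow(E, -1))), -1)) = Mul(Add(-19536, -485271), Pow(Add(-445772, Mul(309262, Pow(8729, -1))), -1)) = Mul(-504807, Pow(Add(-445772, Mul(309262, Rational(1, 8729))), -1)) = Mul(-504807, Pow(Add(-445772, Rational(309262, 8729)), -1)) = Mul(-504807, Pow(Rational(-3890834526, 8729), -1)) = Mul(-504807, Rational(-8729, 3890834526)) = Rational(1468820101, 1296944842)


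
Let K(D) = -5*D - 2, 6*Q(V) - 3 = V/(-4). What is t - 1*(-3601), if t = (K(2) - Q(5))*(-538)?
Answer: 122567/12 ≈ 10214.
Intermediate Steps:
Q(V) = ½ - V/24 (Q(V) = ½ + (V/(-4))/6 = ½ + (V*(-¼))/6 = ½ + (-V/4)/6 = ½ - V/24)
K(D) = -2 - 5*D
t = 79355/12 (t = ((-2 - 5*2) - (½ - 1/24*5))*(-538) = ((-2 - 10) - (½ - 5/24))*(-538) = (-12 - 1*7/24)*(-538) = (-12 - 7/24)*(-538) = -295/24*(-538) = 79355/12 ≈ 6612.9)
t - 1*(-3601) = 79355/12 - 1*(-3601) = 79355/12 + 3601 = 122567/12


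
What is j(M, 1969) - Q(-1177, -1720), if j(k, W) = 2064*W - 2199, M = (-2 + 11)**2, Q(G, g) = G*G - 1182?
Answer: 2677670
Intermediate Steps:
Q(G, g) = -1182 + G**2 (Q(G, g) = G**2 - 1182 = -1182 + G**2)
M = 81 (M = 9**2 = 81)
j(k, W) = -2199 + 2064*W
j(M, 1969) - Q(-1177, -1720) = (-2199 + 2064*1969) - (-1182 + (-1177)**2) = (-2199 + 4064016) - (-1182 + 1385329) = 4061817 - 1*1384147 = 4061817 - 1384147 = 2677670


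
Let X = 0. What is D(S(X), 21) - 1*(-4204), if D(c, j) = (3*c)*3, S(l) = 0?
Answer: 4204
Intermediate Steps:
D(c, j) = 9*c
D(S(X), 21) - 1*(-4204) = 9*0 - 1*(-4204) = 0 + 4204 = 4204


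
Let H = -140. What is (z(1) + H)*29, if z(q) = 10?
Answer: -3770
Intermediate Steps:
(z(1) + H)*29 = (10 - 140)*29 = -130*29 = -3770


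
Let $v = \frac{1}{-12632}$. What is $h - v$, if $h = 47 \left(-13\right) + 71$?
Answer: $- \frac{6821279}{12632} \approx -540.0$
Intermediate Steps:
$h = -540$ ($h = -611 + 71 = -540$)
$v = - \frac{1}{12632} \approx -7.9164 \cdot 10^{-5}$
$h - v = -540 - - \frac{1}{12632} = -540 + \frac{1}{12632} = - \frac{6821279}{12632}$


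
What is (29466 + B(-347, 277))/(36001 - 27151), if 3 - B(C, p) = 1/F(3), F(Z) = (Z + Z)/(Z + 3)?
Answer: 14734/4425 ≈ 3.3297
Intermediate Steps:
F(Z) = 2*Z/(3 + Z) (F(Z) = (2*Z)/(3 + Z) = 2*Z/(3 + Z))
B(C, p) = 2 (B(C, p) = 3 - 1/(2*3/(3 + 3)) = 3 - 1/(2*3/6) = 3 - 1/(2*3*(1/6)) = 3 - 1/1 = 3 - 1*1 = 3 - 1 = 2)
(29466 + B(-347, 277))/(36001 - 27151) = (29466 + 2)/(36001 - 27151) = 29468/8850 = 29468*(1/8850) = 14734/4425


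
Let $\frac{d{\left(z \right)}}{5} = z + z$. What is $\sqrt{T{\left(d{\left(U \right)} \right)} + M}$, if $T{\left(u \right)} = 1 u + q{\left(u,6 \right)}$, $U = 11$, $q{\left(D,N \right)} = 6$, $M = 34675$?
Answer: $\sqrt{34791} \approx 186.52$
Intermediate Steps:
$d{\left(z \right)} = 10 z$ ($d{\left(z \right)} = 5 \left(z + z\right) = 5 \cdot 2 z = 10 z$)
$T{\left(u \right)} = 6 + u$ ($T{\left(u \right)} = 1 u + 6 = u + 6 = 6 + u$)
$\sqrt{T{\left(d{\left(U \right)} \right)} + M} = \sqrt{\left(6 + 10 \cdot 11\right) + 34675} = \sqrt{\left(6 + 110\right) + 34675} = \sqrt{116 + 34675} = \sqrt{34791}$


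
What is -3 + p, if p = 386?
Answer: 383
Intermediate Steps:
-3 + p = -3 + 386 = 383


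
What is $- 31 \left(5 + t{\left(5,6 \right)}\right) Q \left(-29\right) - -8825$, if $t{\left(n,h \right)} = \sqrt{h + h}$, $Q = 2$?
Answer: $17815 + 3596 \sqrt{3} \approx 24043.0$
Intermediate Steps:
$t{\left(n,h \right)} = \sqrt{2} \sqrt{h}$ ($t{\left(n,h \right)} = \sqrt{2 h} = \sqrt{2} \sqrt{h}$)
$- 31 \left(5 + t{\left(5,6 \right)}\right) Q \left(-29\right) - -8825 = - 31 \left(5 + \sqrt{2} \sqrt{6}\right) 2 \left(-29\right) - -8825 = - 31 \left(5 + 2 \sqrt{3}\right) 2 \left(-29\right) + 8825 = - 31 \left(10 + 4 \sqrt{3}\right) \left(-29\right) + 8825 = \left(-310 - 124 \sqrt{3}\right) \left(-29\right) + 8825 = \left(8990 + 3596 \sqrt{3}\right) + 8825 = 17815 + 3596 \sqrt{3}$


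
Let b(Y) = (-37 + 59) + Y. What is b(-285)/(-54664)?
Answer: 263/54664 ≈ 0.0048112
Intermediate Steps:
b(Y) = 22 + Y
b(-285)/(-54664) = (22 - 285)/(-54664) = -263*(-1/54664) = 263/54664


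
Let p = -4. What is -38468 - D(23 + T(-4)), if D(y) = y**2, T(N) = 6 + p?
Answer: -39093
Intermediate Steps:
T(N) = 2 (T(N) = 6 - 4 = 2)
-38468 - D(23 + T(-4)) = -38468 - (23 + 2)**2 = -38468 - 1*25**2 = -38468 - 1*625 = -38468 - 625 = -39093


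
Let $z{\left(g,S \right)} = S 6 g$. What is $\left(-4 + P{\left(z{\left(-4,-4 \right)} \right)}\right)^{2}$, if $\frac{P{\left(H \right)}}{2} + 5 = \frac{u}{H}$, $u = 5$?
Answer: $\frac{444889}{2304} \approx 193.09$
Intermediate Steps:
$z{\left(g,S \right)} = 6 S g$
$P{\left(H \right)} = -10 + \frac{10}{H}$ ($P{\left(H \right)} = -10 + 2 \frac{5}{H} = -10 + \frac{10}{H}$)
$\left(-4 + P{\left(z{\left(-4,-4 \right)} \right)}\right)^{2} = \left(-4 - \left(10 - \frac{10}{6 \left(-4\right) \left(-4\right)}\right)\right)^{2} = \left(-4 - \left(10 - \frac{10}{96}\right)\right)^{2} = \left(-4 + \left(-10 + 10 \cdot \frac{1}{96}\right)\right)^{2} = \left(-4 + \left(-10 + \frac{5}{48}\right)\right)^{2} = \left(-4 - \frac{475}{48}\right)^{2} = \left(- \frac{667}{48}\right)^{2} = \frac{444889}{2304}$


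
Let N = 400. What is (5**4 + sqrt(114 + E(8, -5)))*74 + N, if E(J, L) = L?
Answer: 46650 + 74*sqrt(109) ≈ 47423.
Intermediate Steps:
(5**4 + sqrt(114 + E(8, -5)))*74 + N = (5**4 + sqrt(114 - 5))*74 + 400 = (625 + sqrt(109))*74 + 400 = (46250 + 74*sqrt(109)) + 400 = 46650 + 74*sqrt(109)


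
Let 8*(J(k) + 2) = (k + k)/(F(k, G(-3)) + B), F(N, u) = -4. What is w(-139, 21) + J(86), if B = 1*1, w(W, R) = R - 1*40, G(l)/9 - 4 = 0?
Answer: -169/6 ≈ -28.167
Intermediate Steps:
G(l) = 36 (G(l) = 36 + 9*0 = 36 + 0 = 36)
w(W, R) = -40 + R (w(W, R) = R - 40 = -40 + R)
B = 1
J(k) = -2 - k/12 (J(k) = -2 + ((k + k)/(-4 + 1))/8 = -2 + ((2*k)/(-3))/8 = -2 + ((2*k)*(-⅓))/8 = -2 + (-2*k/3)/8 = -2 - k/12)
w(-139, 21) + J(86) = (-40 + 21) + (-2 - 1/12*86) = -19 + (-2 - 43/6) = -19 - 55/6 = -169/6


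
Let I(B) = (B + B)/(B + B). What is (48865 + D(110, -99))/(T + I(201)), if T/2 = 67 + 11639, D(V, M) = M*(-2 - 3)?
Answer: 49360/23413 ≈ 2.1082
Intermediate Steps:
D(V, M) = -5*M (D(V, M) = M*(-5) = -5*M)
I(B) = 1 (I(B) = (2*B)/((2*B)) = (2*B)*(1/(2*B)) = 1)
T = 23412 (T = 2*(67 + 11639) = 2*11706 = 23412)
(48865 + D(110, -99))/(T + I(201)) = (48865 - 5*(-99))/(23412 + 1) = (48865 + 495)/23413 = 49360*(1/23413) = 49360/23413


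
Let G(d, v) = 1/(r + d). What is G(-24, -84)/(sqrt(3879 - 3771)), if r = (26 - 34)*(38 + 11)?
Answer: -sqrt(3)/7488 ≈ -0.00023131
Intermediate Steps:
r = -392 (r = -8*49 = -392)
G(d, v) = 1/(-392 + d)
G(-24, -84)/(sqrt(3879 - 3771)) = 1/((-392 - 24)*(sqrt(3879 - 3771))) = 1/((-416)*(sqrt(108))) = -sqrt(3)/18/416 = -sqrt(3)/7488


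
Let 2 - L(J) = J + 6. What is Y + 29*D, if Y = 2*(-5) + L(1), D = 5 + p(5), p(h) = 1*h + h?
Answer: 420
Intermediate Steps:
p(h) = 2*h (p(h) = h + h = 2*h)
L(J) = -4 - J (L(J) = 2 - (J + 6) = 2 - (6 + J) = 2 + (-6 - J) = -4 - J)
D = 15 (D = 5 + 2*5 = 5 + 10 = 15)
Y = -15 (Y = 2*(-5) + (-4 - 1*1) = -10 + (-4 - 1) = -10 - 5 = -15)
Y + 29*D = -15 + 29*15 = -15 + 435 = 420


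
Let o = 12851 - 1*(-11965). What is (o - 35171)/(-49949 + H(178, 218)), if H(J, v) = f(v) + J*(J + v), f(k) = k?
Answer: -10355/20757 ≈ -0.49887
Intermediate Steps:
o = 24816 (o = 12851 + 11965 = 24816)
H(J, v) = v + J*(J + v)
(o - 35171)/(-49949 + H(178, 218)) = (24816 - 35171)/(-49949 + (218 + 178² + 178*218)) = -10355/(-49949 + (218 + 31684 + 38804)) = -10355/(-49949 + 70706) = -10355/20757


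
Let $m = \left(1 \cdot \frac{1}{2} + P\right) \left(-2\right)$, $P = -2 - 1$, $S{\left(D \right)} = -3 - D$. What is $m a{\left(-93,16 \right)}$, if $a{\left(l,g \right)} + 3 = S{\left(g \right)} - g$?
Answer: $-190$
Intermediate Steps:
$P = -3$
$m = 5$ ($m = \left(1 \cdot \frac{1}{2} - 3\right) \left(-2\right) = \left(\frac{1}{2} - 3\right) \left(-2\right) = \left(- \frac{5}{2}\right) \left(-2\right) = 5$)
$a{\left(l,g \right)} = -6 - 2 g$ ($a{\left(l,g \right)} = -3 - \left(3 + 2 g\right) = -6 - 2 g$)
$m a{\left(-93,16 \right)} = 5 \left(-6 - 32\right) = 5 \left(-38\right) = -190$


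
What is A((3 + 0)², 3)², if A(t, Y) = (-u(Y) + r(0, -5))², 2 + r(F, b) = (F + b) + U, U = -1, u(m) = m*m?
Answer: 83521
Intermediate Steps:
u(m) = m²
r(F, b) = -3 + F + b (r(F, b) = -2 + ((F + b) - 1) = -2 + (-1 + F + b) = -3 + F + b)
A(t, Y) = (-8 - Y²)² (A(t, Y) = (-Y² + (-3 + 0 - 5))² = (-Y² - 8)² = (-8 - Y²)²)
A((3 + 0)², 3)² = ((8 + 3²)²)² = ((8 + 9)²)² = (17²)² = 289² = 83521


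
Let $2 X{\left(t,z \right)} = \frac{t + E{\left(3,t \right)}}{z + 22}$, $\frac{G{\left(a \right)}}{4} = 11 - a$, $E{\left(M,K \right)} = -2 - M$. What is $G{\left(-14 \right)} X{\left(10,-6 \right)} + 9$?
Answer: $\frac{197}{8} \approx 24.625$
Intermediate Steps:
$G{\left(a \right)} = 44 - 4 a$ ($G{\left(a \right)} = 4 \left(11 - a\right) = 44 - 4 a$)
$X{\left(t,z \right)} = \frac{-5 + t}{2 \left(22 + z\right)}$ ($X{\left(t,z \right)} = \frac{\left(t - 5\right) \frac{1}{z + 22}}{2} = \frac{\left(t - 5\right) \frac{1}{22 + z}}{2} = \frac{\left(-5 + t\right) \frac{1}{22 + z}}{2} = \frac{\frac{1}{22 + z} \left(-5 + t\right)}{2} = \frac{-5 + t}{2 \left(22 + z\right)}$)
$G{\left(-14 \right)} X{\left(10,-6 \right)} + 9 = \left(44 - -56\right) \frac{-5 + 10}{2 \left(22 - 6\right)} + 9 = \left(44 + 56\right) \frac{1}{2} \cdot \frac{1}{16} \cdot 5 + 9 = 100 \cdot \frac{1}{2} \cdot \frac{1}{16} \cdot 5 + 9 = 100 \cdot \frac{5}{32} + 9 = \frac{125}{8} + 9 = \frac{197}{8}$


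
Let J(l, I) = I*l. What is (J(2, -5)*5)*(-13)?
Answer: 650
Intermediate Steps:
(J(2, -5)*5)*(-13) = (-5*2*5)*(-13) = -10*5*(-13) = -50*(-13) = 650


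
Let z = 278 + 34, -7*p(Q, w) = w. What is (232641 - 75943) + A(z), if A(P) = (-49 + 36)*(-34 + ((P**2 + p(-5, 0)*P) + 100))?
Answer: -1109632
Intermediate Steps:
p(Q, w) = -w/7
z = 312
A(P) = -858 - 13*P**2 (A(P) = (-49 + 36)*(-34 + ((P**2 + (-1/7*0)*P) + 100)) = -13*(-34 + ((P**2 + 0*P) + 100)) = -13*(-34 + ((P**2 + 0) + 100)) = -13*(-34 + (P**2 + 100)) = -13*(-34 + (100 + P**2)) = -13*(66 + P**2) = -858 - 13*P**2)
(232641 - 75943) + A(z) = (232641 - 75943) + (-858 - 13*312**2) = 156698 + (-858 - 13*97344) = 156698 + (-858 - 1265472) = 156698 - 1266330 = -1109632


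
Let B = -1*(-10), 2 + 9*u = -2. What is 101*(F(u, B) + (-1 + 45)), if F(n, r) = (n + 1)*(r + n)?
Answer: 403394/81 ≈ 4980.2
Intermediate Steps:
u = -4/9 (u = -2/9 + (⅑)*(-2) = -2/9 - 2/9 = -4/9 ≈ -0.44444)
B = 10
F(n, r) = (1 + n)*(n + r)
101*(F(u, B) + (-1 + 45)) = 101*((-4/9 + 10 + (-4/9)² - 4/9*10) + (-1 + 45)) = 101*((-4/9 + 10 + 16/81 - 40/9) + 44) = 101*(430/81 + 44) = 101*(3994/81) = 403394/81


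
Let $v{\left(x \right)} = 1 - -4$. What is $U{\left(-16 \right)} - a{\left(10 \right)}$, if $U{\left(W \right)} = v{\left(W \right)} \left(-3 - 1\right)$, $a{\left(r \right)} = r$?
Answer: $-30$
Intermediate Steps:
$v{\left(x \right)} = 5$ ($v{\left(x \right)} = 1 + 4 = 5$)
$U{\left(W \right)} = -20$ ($U{\left(W \right)} = 5 \left(-3 - 1\right) = 5 \left(-4\right) = -20$)
$U{\left(-16 \right)} - a{\left(10 \right)} = -20 - 10 = -30$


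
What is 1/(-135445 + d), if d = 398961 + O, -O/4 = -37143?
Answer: 1/412088 ≈ 2.4267e-6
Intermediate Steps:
O = 148572 (O = -4*(-37143) = 148572)
d = 547533 (d = 398961 + 148572 = 547533)
1/(-135445 + d) = 1/(-135445 + 547533) = 1/412088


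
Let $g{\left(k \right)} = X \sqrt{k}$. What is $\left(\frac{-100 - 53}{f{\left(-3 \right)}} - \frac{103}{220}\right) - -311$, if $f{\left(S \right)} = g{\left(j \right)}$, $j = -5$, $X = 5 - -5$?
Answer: $\frac{68317}{220} + \frac{153 i \sqrt{5}}{50} \approx 310.53 + 6.8424 i$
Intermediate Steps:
$X = 10$ ($X = 5 + 5 = 10$)
$g{\left(k \right)} = 10 \sqrt{k}$
$f{\left(S \right)} = 10 i \sqrt{5}$ ($f{\left(S \right)} = 10 \sqrt{-5} = 10 i \sqrt{5}$)
$\left(\frac{-100 - 53}{f{\left(-3 \right)}} - \frac{103}{220}\right) - -311 = \left(\frac{-100 - 53}{10 i \sqrt{5}} - \frac{103}{220}\right) - -311 = \left(- 153 \left(- \frac{i \sqrt{5}}{50}\right) - \frac{103}{220}\right) + 311 = \left(\frac{153 i \sqrt{5}}{50} - \frac{103}{220}\right) + 311 = \left(- \frac{103}{220} + \frac{153 i \sqrt{5}}{50}\right) + 311 = \frac{68317}{220} + \frac{153 i \sqrt{5}}{50}$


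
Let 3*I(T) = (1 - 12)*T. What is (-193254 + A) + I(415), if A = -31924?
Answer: -680099/3 ≈ -2.2670e+5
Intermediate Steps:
I(T) = -11*T/3 (I(T) = ((1 - 12)*T)/3 = (-11*T)/3 = -11*T/3)
(-193254 + A) + I(415) = (-193254 - 31924) - 11/3*415 = -225178 - 4565/3 = -680099/3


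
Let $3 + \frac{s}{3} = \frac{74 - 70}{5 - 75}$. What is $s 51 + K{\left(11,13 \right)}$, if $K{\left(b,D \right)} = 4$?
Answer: $- \frac{16231}{35} \approx -463.74$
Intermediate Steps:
$s = - \frac{321}{35}$ ($s = -9 + 3 \frac{74 - 70}{5 - 75} = -9 + 3 \frac{4}{-70} = -9 + 3 \cdot 4 \left(- \frac{1}{70}\right) = -9 + 3 \left(- \frac{2}{35}\right) = -9 - \frac{6}{35} = - \frac{321}{35} \approx -9.1714$)
$s 51 + K{\left(11,13 \right)} = \left(- \frac{321}{35}\right) 51 + 4 = - \frac{16371}{35} + 4 = - \frac{16231}{35}$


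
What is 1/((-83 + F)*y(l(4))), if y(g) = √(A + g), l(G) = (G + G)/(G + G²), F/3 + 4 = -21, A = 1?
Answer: -√35/1106 ≈ -0.0053491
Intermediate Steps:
F = -75 (F = -12 + 3*(-21) = -12 - 63 = -75)
l(G) = 2*G/(G + G²) (l(G) = (2*G)/(G + G²) = 2*G/(G + G²))
y(g) = √(1 + g)
1/((-83 + F)*y(l(4))) = 1/((-83 - 75)*√(1 + 2/(1 + 4))) = 1/(-158*√(1 + 2/5)) = 1/(-158*√(1 + 2*(⅕))) = 1/(-158*√(1 + ⅖)) = 1/(-158*√35/5) = -√35/1106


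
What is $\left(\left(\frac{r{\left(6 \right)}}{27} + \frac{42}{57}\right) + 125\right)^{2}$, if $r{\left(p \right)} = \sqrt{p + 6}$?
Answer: $\frac{1386880447}{87723} + \frac{9556 \sqrt{3}}{513} \approx 15842.0$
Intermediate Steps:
$r{\left(p \right)} = \sqrt{6 + p}$
$\left(\left(\frac{r{\left(6 \right)}}{27} + \frac{42}{57}\right) + 125\right)^{2} = \left(\left(\frac{\sqrt{6 + 6}}{27} + \frac{42}{57}\right) + 125\right)^{2} = \left(\left(\sqrt{12} \cdot \frac{1}{27} + 42 \cdot \frac{1}{57}\right) + 125\right)^{2} = \left(\left(2 \sqrt{3} \cdot \frac{1}{27} + \frac{14}{19}\right) + 125\right)^{2} = \left(\left(\frac{2 \sqrt{3}}{27} + \frac{14}{19}\right) + 125\right)^{2} = \left(\left(\frac{14}{19} + \frac{2 \sqrt{3}}{27}\right) + 125\right)^{2} = \left(\frac{2389}{19} + \frac{2 \sqrt{3}}{27}\right)^{2}$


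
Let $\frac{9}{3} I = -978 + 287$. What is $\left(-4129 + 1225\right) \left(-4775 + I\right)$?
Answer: $14535488$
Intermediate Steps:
$I = - \frac{691}{3}$ ($I = \frac{-978 + 287}{3} = \frac{1}{3} \left(-691\right) = - \frac{691}{3} \approx -230.33$)
$\left(-4129 + 1225\right) \left(-4775 + I\right) = \left(-4129 + 1225\right) \left(-4775 - \frac{691}{3}\right) = \left(-2904\right) \left(- \frac{15016}{3}\right) = 14535488$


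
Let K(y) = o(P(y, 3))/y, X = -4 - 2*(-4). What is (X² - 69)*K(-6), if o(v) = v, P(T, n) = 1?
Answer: 53/6 ≈ 8.8333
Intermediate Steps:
X = 4 (X = -4 + 8 = 4)
K(y) = 1/y
(X² - 69)*K(-6) = (4² - 69)/(-6) = (16 - 69)*(-⅙) = -53*(-⅙) = 53/6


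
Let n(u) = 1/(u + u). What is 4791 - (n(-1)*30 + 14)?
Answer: 4792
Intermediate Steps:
n(u) = 1/(2*u)
4791 - (n(-1)*30 + 14) = 4791 - (((½)/(-1))*30 + 14) = 4791 - (((½)*(-1))*30 + 14) = 4791 - (-½*30 + 14) = 4791 - (-15 + 14) = 4791 - 1*(-1) = 4791 + 1 = 4792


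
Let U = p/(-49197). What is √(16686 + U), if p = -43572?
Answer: √8483095378/713 ≈ 129.18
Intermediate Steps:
U = 14524/16399 (U = -43572/(-49197) = -43572*(-1/49197) = 14524/16399 ≈ 0.88566)
√(16686 + U) = √(16686 + 14524/16399) = √(273648238/16399) = √8483095378/713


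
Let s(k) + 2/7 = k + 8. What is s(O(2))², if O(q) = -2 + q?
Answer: 2916/49 ≈ 59.510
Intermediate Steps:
s(k) = 54/7 + k (s(k) = -2/7 + (k + 8) = -2/7 + (8 + k) = 54/7 + k)
s(O(2))² = (54/7 + (-2 + 2))² = (54/7 + 0)² = (54/7)² = 2916/49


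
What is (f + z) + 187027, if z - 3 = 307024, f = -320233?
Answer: 173821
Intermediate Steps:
z = 307027 (z = 3 + 307024 = 307027)
(f + z) + 187027 = (-320233 + 307027) + 187027 = -13206 + 187027 = 173821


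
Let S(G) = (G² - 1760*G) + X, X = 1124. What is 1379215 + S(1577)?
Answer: 1091748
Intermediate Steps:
S(G) = 1124 + G² - 1760*G (S(G) = (G² - 1760*G) + 1124 = 1124 + G² - 1760*G)
1379215 + S(1577) = 1379215 + (1124 + 1577² - 1760*1577) = 1379215 + (1124 + 2486929 - 2775520) = 1379215 - 287467 = 1091748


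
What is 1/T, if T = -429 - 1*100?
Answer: -1/529 ≈ -0.0018904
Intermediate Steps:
T = -529 (T = -429 - 100 = -529)
1/T = 1/(-529) = -1/529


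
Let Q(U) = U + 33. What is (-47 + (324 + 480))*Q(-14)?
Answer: 14383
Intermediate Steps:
Q(U) = 33 + U
(-47 + (324 + 480))*Q(-14) = (-47 + (324 + 480))*(33 - 14) = (-47 + 804)*19 = 757*19 = 14383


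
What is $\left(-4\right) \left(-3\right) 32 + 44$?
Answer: $428$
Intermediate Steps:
$\left(-4\right) \left(-3\right) 32 + 44 = 12 \cdot 32 + 44 = 384 + 44 = 428$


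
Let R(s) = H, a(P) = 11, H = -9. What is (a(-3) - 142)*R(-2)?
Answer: 1179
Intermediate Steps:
R(s) = -9
(a(-3) - 142)*R(-2) = (11 - 142)*(-9) = -131*(-9) = 1179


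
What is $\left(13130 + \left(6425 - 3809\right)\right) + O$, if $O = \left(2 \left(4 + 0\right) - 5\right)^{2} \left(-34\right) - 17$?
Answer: $15423$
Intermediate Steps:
$O = -323$ ($O = \left(2 \cdot 4 - 5\right)^{2} \left(-34\right) - 17 = \left(8 - 5\right)^{2} \left(-34\right) - 17 = 3^{2} \left(-34\right) - 17 = 9 \left(-34\right) - 17 = -306 - 17 = -323$)
$\left(13130 + \left(6425 - 3809\right)\right) + O = \left(13130 + \left(6425 - 3809\right)\right) - 323 = \left(13130 + 2616\right) - 323 = 15746 - 323 = 15423$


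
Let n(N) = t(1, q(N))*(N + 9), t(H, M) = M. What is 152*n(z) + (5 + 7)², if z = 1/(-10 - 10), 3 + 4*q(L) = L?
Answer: -178661/200 ≈ -893.30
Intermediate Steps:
q(L) = -¾ + L/4
z = -1/20 (z = 1/(-20) = -1/20 ≈ -0.050000)
n(N) = (9 + N)*(-¾ + N/4) (n(N) = (-¾ + N/4)*(N + 9) = (-¾ + N/4)*(9 + N) = (9 + N)*(-¾ + N/4))
152*n(z) + (5 + 7)² = 152*((-3 - 1/20)*(9 - 1/20)/4) + (5 + 7)² = 152*((¼)*(-61/20)*(179/20)) + 12² = 152*(-10919/1600) + 144 = -207461/200 + 144 = -178661/200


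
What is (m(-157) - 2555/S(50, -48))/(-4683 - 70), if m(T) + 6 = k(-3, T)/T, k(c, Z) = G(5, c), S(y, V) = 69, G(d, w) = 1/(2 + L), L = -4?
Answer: 133171/14711214 ≈ 0.0090524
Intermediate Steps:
G(d, w) = -½ (G(d, w) = 1/(2 - 4) = 1/(-2) = -½)
k(c, Z) = -½
m(T) = -6 - 1/(2*T)
(m(-157) - 2555/S(50, -48))/(-4683 - 70) = ((-6 - ½/(-157)) - 2555/69)/(-4683 - 70) = ((-6 - ½*(-1/157)) - 2555*1/69)/(-4753) = ((-6 + 1/314) - 2555/69)*(-1/4753) = (-1883/314 - 2555/69)*(-1/4753) = -932197/21666*(-1/4753) = 133171/14711214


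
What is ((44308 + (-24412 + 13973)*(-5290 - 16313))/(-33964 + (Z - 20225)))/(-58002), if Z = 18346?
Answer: 32222575/296995098 ≈ 0.10850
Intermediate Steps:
((44308 + (-24412 + 13973)*(-5290 - 16313))/(-33964 + (Z - 20225)))/(-58002) = ((44308 + (-24412 + 13973)*(-5290 - 16313))/(-33964 + (18346 - 20225)))/(-58002) = ((44308 - 10439*(-21603))/(-33964 - 1879))*(-1/58002) = ((44308 + 225513717)/(-35843))*(-1/58002) = (225558025*(-1/35843))*(-1/58002) = -225558025/35843*(-1/58002) = 32222575/296995098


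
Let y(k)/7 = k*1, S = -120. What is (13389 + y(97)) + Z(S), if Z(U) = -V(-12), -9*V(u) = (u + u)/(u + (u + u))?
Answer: 379838/27 ≈ 14068.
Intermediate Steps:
V(u) = -2/27 (V(u) = -(u + u)/(9*(u + (u + u))) = -2*u/(9*(u + 2*u)) = -2*u/(9*(3*u)) = -2*u*1/(3*u)/9 = -⅑*⅔ = -2/27)
y(k) = 7*k (y(k) = 7*(k*1) = 7*k)
Z(U) = 2/27 (Z(U) = -1*(-2/27) = 2/27)
(13389 + y(97)) + Z(S) = (13389 + 7*97) + 2/27 = (13389 + 679) + 2/27 = 14068 + 2/27 = 379838/27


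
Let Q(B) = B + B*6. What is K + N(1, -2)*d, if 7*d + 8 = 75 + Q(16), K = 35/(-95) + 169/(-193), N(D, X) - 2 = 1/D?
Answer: 1937245/25669 ≈ 75.470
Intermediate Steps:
N(D, X) = 2 + 1/D
Q(B) = 7*B (Q(B) = B + 6*B = 7*B)
K = -4562/3667 (K = 35*(-1/95) + 169*(-1/193) = -7/19 - 169/193 = -4562/3667 ≈ -1.2441)
d = 179/7 (d = -8/7 + (75 + 7*16)/7 = -8/7 + (75 + 112)/7 = -8/7 + (⅐)*187 = -8/7 + 187/7 = 179/7 ≈ 25.571)
K + N(1, -2)*d = -4562/3667 + (2 + 1/1)*(179/7) = -4562/3667 + (2 + 1)*(179/7) = -4562/3667 + 3*(179/7) = -4562/3667 + 537/7 = 1937245/25669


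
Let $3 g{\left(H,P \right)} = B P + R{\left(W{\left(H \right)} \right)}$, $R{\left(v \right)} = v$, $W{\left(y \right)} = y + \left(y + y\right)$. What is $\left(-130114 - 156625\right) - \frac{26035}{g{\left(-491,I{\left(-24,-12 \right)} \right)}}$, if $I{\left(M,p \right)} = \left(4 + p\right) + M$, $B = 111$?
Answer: $- \frac{96052358}{335} \approx -2.8672 \cdot 10^{5}$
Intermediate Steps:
$W{\left(y \right)} = 3 y$ ($W{\left(y \right)} = y + 2 y = 3 y$)
$I{\left(M,p \right)} = 4 + M + p$
$g{\left(H,P \right)} = H + 37 P$ ($g{\left(H,P \right)} = \frac{111 P + 3 H}{3} = \frac{3 H + 111 P}{3} = H + 37 P$)
$\left(-130114 - 156625\right) - \frac{26035}{g{\left(-491,I{\left(-24,-12 \right)} \right)}} = \left(-130114 - 156625\right) - \frac{26035}{-491 + 37 \left(4 - 24 - 12\right)} = -286739 - \frac{26035}{-491 + 37 \left(-32\right)} = -286739 - \frac{26035}{-491 - 1184} = -286739 - \frac{26035}{-1675} = -286739 - - \frac{5207}{335} = -286739 + \frac{5207}{335} = - \frac{96052358}{335}$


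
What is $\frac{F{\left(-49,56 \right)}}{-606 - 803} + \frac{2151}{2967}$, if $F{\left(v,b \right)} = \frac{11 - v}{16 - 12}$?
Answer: $\frac{995418}{1393501} \approx 0.71433$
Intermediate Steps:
$F{\left(v,b \right)} = \frac{11}{4} - \frac{v}{4}$ ($F{\left(v,b \right)} = \frac{11 - v}{4} = \left(11 - v\right) \frac{1}{4} = \frac{11}{4} - \frac{v}{4}$)
$\frac{F{\left(-49,56 \right)}}{-606 - 803} + \frac{2151}{2967} = \frac{\frac{11}{4} - - \frac{49}{4}}{-606 - 803} + \frac{2151}{2967} = \frac{\frac{11}{4} + \frac{49}{4}}{-1409} + 2151 \cdot \frac{1}{2967} = 15 \left(- \frac{1}{1409}\right) + \frac{717}{989} = - \frac{15}{1409} + \frac{717}{989} = \frac{995418}{1393501}$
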